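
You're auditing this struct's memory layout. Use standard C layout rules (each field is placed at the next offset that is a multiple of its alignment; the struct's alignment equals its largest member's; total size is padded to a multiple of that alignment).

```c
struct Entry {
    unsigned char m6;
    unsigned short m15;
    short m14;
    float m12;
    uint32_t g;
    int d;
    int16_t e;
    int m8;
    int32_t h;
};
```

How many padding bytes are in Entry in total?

@0: m6 [1B, align 1] → 1
+1 pad (align 2)
@2: m15 [2B, align 2] → 4
@4: m14 [2B, align 2] → 6
+2 pad (align 4)
@8: m12 [4B, align 4] → 12
@12: g [4B, align 4] → 16
@16: d [4B, align 4] → 20
@20: e [2B, align 2] → 22
+2 pad (align 4)
@24: m8 [4B, align 4] → 28
@28: h [4B, align 4] → 32
size 32, align 4
data bytes 27, size 32 → padding 5

5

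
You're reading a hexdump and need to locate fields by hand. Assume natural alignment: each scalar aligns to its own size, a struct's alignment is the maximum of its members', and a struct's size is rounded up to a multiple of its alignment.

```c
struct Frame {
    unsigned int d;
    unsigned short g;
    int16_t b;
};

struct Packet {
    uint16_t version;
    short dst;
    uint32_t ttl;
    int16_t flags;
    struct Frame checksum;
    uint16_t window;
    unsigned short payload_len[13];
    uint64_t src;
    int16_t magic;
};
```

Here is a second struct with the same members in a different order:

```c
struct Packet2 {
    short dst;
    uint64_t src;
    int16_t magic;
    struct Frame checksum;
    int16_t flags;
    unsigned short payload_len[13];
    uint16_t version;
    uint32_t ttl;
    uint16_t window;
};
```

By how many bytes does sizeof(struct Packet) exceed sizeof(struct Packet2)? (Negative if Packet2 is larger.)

Frame: d at 0 (size 4, align 4) → ends 4; g at 4 (size 2, align 2) → ends 6; b at 6 (size 2, align 2) → ends 8; total 8 bytes, alignment 4
version at 0 (size 2, align 2) → ends 2
dst at 2 (size 2, align 2) → ends 4
ttl at 4 (size 4, align 4) → ends 8
flags at 8 (size 2, align 2) → ends 10
pad 2 to align 4 for checksum
checksum at 12 (size 8, align 4) → ends 20
window at 20 (size 2, align 2) → ends 22
payload_len at 22 (size 26, align 2) → ends 48
src at 48 (size 8, align 8) → ends 56
magic at 56 (size 2, align 2) → ends 58
tail pad 6 to reach multiple of 8
total 64 bytes, alignment 8
— Packet2 —
dst at 0 (size 2, align 2) → ends 2
pad 6 to align 8 for src
src at 8 (size 8, align 8) → ends 16
magic at 16 (size 2, align 2) → ends 18
pad 2 to align 4 for checksum
checksum at 20 (size 8, align 4) → ends 28
flags at 28 (size 2, align 2) → ends 30
payload_len at 30 (size 26, align 2) → ends 56
version at 56 (size 2, align 2) → ends 58
pad 2 to align 4 for ttl
ttl at 60 (size 4, align 4) → ends 64
window at 64 (size 2, align 2) → ends 66
tail pad 6 to reach multiple of 8
total 72 bytes, alignment 8
64 − 72 = -8

-8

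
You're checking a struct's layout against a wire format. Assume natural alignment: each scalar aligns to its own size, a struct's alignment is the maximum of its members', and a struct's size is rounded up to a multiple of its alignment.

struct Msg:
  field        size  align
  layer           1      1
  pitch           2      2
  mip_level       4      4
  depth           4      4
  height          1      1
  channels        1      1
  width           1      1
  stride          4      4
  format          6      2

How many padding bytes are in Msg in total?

4

@0: layer [1B, align 1] → 1
+1 pad (align 2)
@2: pitch [2B, align 2] → 4
@4: mip_level [4B, align 4] → 8
@8: depth [4B, align 4] → 12
@12: height [1B, align 1] → 13
@13: channels [1B, align 1] → 14
@14: width [1B, align 1] → 15
+1 pad (align 4)
@16: stride [4B, align 4] → 20
@20: format [6B, align 2] → 26
+2 tail pad (align 4)
size 28, align 4
data bytes 24, size 28 → padding 4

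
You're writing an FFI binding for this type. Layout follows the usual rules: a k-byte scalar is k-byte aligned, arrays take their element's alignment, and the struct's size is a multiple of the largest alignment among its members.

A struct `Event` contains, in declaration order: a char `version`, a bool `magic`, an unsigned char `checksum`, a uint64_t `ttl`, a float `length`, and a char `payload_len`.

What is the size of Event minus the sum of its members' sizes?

@0: version [1B, align 1] → 1
@1: magic [1B, align 1] → 2
@2: checksum [1B, align 1] → 3
+5 pad (align 8)
@8: ttl [8B, align 8] → 16
@16: length [4B, align 4] → 20
@20: payload_len [1B, align 1] → 21
+3 tail pad (align 8)
size 24, align 8
data bytes 16, size 24 → padding 8

8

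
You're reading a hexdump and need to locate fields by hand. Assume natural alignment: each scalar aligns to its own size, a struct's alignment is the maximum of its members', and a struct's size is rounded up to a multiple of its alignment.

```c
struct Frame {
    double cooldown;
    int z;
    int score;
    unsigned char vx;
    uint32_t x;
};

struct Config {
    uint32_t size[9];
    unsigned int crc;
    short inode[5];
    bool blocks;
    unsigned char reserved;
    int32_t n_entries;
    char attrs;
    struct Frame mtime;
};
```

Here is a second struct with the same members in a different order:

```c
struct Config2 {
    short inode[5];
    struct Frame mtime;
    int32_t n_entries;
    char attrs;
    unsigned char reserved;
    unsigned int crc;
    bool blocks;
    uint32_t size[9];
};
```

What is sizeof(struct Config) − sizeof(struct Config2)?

-8

Frame: 0..8  cooldown  (8B, 8-aligned); 8..12  z  (4B, 4-aligned); 12..16  score  (4B, 4-aligned); 16..17  vx  (1B, 1-aligned); 17..20  -- padding (3B); 20..24  x  (4B, 4-aligned); sizeof = 24, alignof = 8
0..36  size  (36B, 4-aligned)
36..40  crc  (4B, 4-aligned)
40..50  inode  (10B, 2-aligned)
50..51  blocks  (1B, 1-aligned)
51..52  reserved  (1B, 1-aligned)
52..56  n_entries  (4B, 4-aligned)
56..57  attrs  (1B, 1-aligned)
57..64  -- padding (7B)
64..88  mtime  (24B, 8-aligned)
sizeof = 88, alignof = 8
— Config2 —
0..10  inode  (10B, 2-aligned)
10..16  -- padding (6B)
16..40  mtime  (24B, 8-aligned)
40..44  n_entries  (4B, 4-aligned)
44..45  attrs  (1B, 1-aligned)
45..46  reserved  (1B, 1-aligned)
46..48  -- padding (2B)
48..52  crc  (4B, 4-aligned)
52..53  blocks  (1B, 1-aligned)
53..56  -- padding (3B)
56..92  size  (36B, 4-aligned)
92..96  -- tail padding (4B)
sizeof = 96, alignof = 8
88 − 96 = -8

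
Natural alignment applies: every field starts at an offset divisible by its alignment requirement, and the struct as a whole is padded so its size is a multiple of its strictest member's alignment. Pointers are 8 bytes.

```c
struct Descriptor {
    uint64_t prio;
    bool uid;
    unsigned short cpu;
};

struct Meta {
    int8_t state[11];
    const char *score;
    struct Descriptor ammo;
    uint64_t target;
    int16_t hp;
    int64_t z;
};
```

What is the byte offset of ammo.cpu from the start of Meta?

Descriptor: prio at 0 (size 8, align 8) → ends 8; uid at 8 (size 1, align 1) → ends 9; pad 1 to align 2 for cpu; cpu at 10 (size 2, align 2) → ends 12; tail pad 4 to reach multiple of 8; total 16 bytes, alignment 8
state at 0 (size 11, align 1) → ends 11
pad 5 to align 8 for score
score at 16 (size 8, align 8) → ends 24
ammo at 24 (size 16, align 8) → ends 40
within Descriptor: cpu at 10
24 + 10 = 34

34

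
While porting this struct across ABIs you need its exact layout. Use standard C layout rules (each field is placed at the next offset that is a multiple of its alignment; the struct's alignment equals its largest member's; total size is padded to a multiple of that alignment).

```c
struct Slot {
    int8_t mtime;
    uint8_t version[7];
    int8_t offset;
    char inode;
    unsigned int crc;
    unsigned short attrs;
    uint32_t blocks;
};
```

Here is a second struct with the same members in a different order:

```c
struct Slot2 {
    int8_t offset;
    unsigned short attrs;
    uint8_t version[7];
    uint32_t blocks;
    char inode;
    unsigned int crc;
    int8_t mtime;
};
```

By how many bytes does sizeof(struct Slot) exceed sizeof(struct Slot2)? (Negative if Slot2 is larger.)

-4

@0: mtime [1B, align 1] → 1
@1: version [7B, align 1] → 8
@8: offset [1B, align 1] → 9
@9: inode [1B, align 1] → 10
+2 pad (align 4)
@12: crc [4B, align 4] → 16
@16: attrs [2B, align 2] → 18
+2 pad (align 4)
@20: blocks [4B, align 4] → 24
size 24, align 4
— Slot2 —
@0: offset [1B, align 1] → 1
+1 pad (align 2)
@2: attrs [2B, align 2] → 4
@4: version [7B, align 1] → 11
+1 pad (align 4)
@12: blocks [4B, align 4] → 16
@16: inode [1B, align 1] → 17
+3 pad (align 4)
@20: crc [4B, align 4] → 24
@24: mtime [1B, align 1] → 25
+3 tail pad (align 4)
size 28, align 4
24 − 28 = -4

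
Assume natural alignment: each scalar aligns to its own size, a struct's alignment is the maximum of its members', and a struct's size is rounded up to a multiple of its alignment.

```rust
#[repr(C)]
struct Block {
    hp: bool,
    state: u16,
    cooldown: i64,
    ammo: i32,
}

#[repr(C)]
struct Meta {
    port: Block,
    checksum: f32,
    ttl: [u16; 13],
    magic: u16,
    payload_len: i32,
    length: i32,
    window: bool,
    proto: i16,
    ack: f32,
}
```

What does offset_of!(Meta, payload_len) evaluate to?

Block: 0..1  hp  (1B, 1-aligned); 1..2  -- padding (1B); 2..4  state  (2B, 2-aligned); 4..8  -- padding (4B); 8..16  cooldown  (8B, 8-aligned); 16..20  ammo  (4B, 4-aligned); 20..24  -- tail padding (4B); sizeof = 24, alignof = 8
0..24  port  (24B, 8-aligned)
24..28  checksum  (4B, 4-aligned)
28..54  ttl  (26B, 2-aligned)
54..56  magic  (2B, 2-aligned)
56..60  payload_len  (4B, 4-aligned)

56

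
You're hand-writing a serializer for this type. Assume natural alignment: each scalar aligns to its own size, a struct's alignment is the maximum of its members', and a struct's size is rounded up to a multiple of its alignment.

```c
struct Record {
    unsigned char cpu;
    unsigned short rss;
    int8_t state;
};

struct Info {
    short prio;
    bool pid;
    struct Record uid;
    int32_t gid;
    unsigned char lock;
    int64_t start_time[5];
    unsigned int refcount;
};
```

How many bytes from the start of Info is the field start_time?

Record: @0: cpu [1B, align 1] → 1; +1 pad (align 2); @2: rss [2B, align 2] → 4; @4: state [1B, align 1] → 5; +1 tail pad (align 2); size 6, align 2
@0: prio [2B, align 2] → 2
@2: pid [1B, align 1] → 3
+1 pad (align 2)
@4: uid [6B, align 2] → 10
+2 pad (align 4)
@12: gid [4B, align 4] → 16
@16: lock [1B, align 1] → 17
+7 pad (align 8)
@24: start_time [40B, align 8] → 64

24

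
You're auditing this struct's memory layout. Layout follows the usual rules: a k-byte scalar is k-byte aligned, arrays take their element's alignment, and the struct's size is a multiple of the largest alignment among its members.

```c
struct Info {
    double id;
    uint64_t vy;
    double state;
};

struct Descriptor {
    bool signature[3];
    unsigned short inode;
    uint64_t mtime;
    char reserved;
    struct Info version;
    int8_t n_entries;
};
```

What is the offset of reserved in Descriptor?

16

Info: 0..8  id  (8B, 8-aligned); 8..16  vy  (8B, 8-aligned); 16..24  state  (8B, 8-aligned); sizeof = 24, alignof = 8
0..3  signature  (3B, 1-aligned)
3..4  -- padding (1B)
4..6  inode  (2B, 2-aligned)
6..8  -- padding (2B)
8..16  mtime  (8B, 8-aligned)
16..17  reserved  (1B, 1-aligned)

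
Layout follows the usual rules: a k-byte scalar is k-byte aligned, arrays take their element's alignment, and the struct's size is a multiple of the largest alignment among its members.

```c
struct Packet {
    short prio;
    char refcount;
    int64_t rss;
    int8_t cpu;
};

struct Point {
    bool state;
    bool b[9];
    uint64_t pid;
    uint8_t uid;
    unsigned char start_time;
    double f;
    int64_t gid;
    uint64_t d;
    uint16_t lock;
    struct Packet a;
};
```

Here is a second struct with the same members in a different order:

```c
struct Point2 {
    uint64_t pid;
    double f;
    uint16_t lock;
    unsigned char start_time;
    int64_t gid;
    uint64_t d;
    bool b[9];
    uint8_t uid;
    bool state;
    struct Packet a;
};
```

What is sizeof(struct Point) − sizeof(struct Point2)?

8

Packet: prio at 0 (size 2, align 2) → ends 2; refcount at 2 (size 1, align 1) → ends 3; pad 5 to align 8 for rss; rss at 8 (size 8, align 8) → ends 16; cpu at 16 (size 1, align 1) → ends 17; tail pad 7 to reach multiple of 8; total 24 bytes, alignment 8
state at 0 (size 1, align 1) → ends 1
b at 1 (size 9, align 1) → ends 10
pad 6 to align 8 for pid
pid at 16 (size 8, align 8) → ends 24
uid at 24 (size 1, align 1) → ends 25
start_time at 25 (size 1, align 1) → ends 26
pad 6 to align 8 for f
f at 32 (size 8, align 8) → ends 40
gid at 40 (size 8, align 8) → ends 48
d at 48 (size 8, align 8) → ends 56
lock at 56 (size 2, align 2) → ends 58
pad 6 to align 8 for a
a at 64 (size 24, align 8) → ends 88
total 88 bytes, alignment 8
— Point2 —
pid at 0 (size 8, align 8) → ends 8
f at 8 (size 8, align 8) → ends 16
lock at 16 (size 2, align 2) → ends 18
start_time at 18 (size 1, align 1) → ends 19
pad 5 to align 8 for gid
gid at 24 (size 8, align 8) → ends 32
d at 32 (size 8, align 8) → ends 40
b at 40 (size 9, align 1) → ends 49
uid at 49 (size 1, align 1) → ends 50
state at 50 (size 1, align 1) → ends 51
pad 5 to align 8 for a
a at 56 (size 24, align 8) → ends 80
total 80 bytes, alignment 8
88 − 80 = 8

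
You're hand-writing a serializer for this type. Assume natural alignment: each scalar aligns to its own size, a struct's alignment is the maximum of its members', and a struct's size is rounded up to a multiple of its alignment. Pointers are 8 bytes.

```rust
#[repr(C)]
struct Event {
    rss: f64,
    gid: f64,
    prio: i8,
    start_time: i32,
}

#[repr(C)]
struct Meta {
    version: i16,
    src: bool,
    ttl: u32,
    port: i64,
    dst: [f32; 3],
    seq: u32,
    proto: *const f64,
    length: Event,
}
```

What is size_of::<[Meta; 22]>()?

1408

Event: rss at 0 (size 8, align 8) → ends 8; gid at 8 (size 8, align 8) → ends 16; prio at 16 (size 1, align 1) → ends 17; pad 3 to align 4 for start_time; start_time at 20 (size 4, align 4) → ends 24; total 24 bytes, alignment 8
version at 0 (size 2, align 2) → ends 2
src at 2 (size 1, align 1) → ends 3
pad 1 to align 4 for ttl
ttl at 4 (size 4, align 4) → ends 8
port at 8 (size 8, align 8) → ends 16
dst at 16 (size 12, align 4) → ends 28
seq at 28 (size 4, align 4) → ends 32
proto at 32 (size 8, align 8) → ends 40
length at 40 (size 24, align 8) → ends 64
total 64 bytes, alignment 8
array of 22: 22 × 64 = 1408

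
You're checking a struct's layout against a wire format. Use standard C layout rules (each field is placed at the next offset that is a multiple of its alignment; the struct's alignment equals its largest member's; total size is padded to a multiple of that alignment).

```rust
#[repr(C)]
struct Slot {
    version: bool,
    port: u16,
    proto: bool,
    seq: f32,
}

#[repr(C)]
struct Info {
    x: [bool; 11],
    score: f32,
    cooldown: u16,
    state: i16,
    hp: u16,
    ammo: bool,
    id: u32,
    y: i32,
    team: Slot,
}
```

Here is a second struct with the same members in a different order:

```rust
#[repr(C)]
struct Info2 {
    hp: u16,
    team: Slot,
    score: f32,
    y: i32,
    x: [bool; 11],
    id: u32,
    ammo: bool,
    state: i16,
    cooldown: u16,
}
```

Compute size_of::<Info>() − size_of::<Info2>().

Slot: version at 0 (size 1, align 1) → ends 1; pad 1 to align 2 for port; port at 2 (size 2, align 2) → ends 4; proto at 4 (size 1, align 1) → ends 5; pad 3 to align 4 for seq; seq at 8 (size 4, align 4) → ends 12; total 12 bytes, alignment 4
x at 0 (size 11, align 1) → ends 11
pad 1 to align 4 for score
score at 12 (size 4, align 4) → ends 16
cooldown at 16 (size 2, align 2) → ends 18
state at 18 (size 2, align 2) → ends 20
hp at 20 (size 2, align 2) → ends 22
ammo at 22 (size 1, align 1) → ends 23
pad 1 to align 4 for id
id at 24 (size 4, align 4) → ends 28
y at 28 (size 4, align 4) → ends 32
team at 32 (size 12, align 4) → ends 44
total 44 bytes, alignment 4
— Info2 —
hp at 0 (size 2, align 2) → ends 2
pad 2 to align 4 for team
team at 4 (size 12, align 4) → ends 16
score at 16 (size 4, align 4) → ends 20
y at 20 (size 4, align 4) → ends 24
x at 24 (size 11, align 1) → ends 35
pad 1 to align 4 for id
id at 36 (size 4, align 4) → ends 40
ammo at 40 (size 1, align 1) → ends 41
pad 1 to align 2 for state
state at 42 (size 2, align 2) → ends 44
cooldown at 44 (size 2, align 2) → ends 46
tail pad 2 to reach multiple of 4
total 48 bytes, alignment 4
44 − 48 = -4

-4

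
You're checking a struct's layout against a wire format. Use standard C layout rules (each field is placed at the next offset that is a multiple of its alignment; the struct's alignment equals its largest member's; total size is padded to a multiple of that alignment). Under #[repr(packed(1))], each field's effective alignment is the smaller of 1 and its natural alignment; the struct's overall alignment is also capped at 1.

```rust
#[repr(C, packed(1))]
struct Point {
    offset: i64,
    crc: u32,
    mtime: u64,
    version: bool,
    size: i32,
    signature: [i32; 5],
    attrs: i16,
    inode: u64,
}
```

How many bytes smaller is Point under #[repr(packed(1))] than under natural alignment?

natural layout:
  offset at 0 (size 8, align 8) → ends 8
  crc at 8 (size 4, align 4) → ends 12
  pad 4 to align 8 for mtime
  mtime at 16 (size 8, align 8) → ends 24
  version at 24 (size 1, align 1) → ends 25
  pad 3 to align 4 for size
  size at 28 (size 4, align 4) → ends 32
  signature at 32 (size 20, align 4) → ends 52
  attrs at 52 (size 2, align 2) → ends 54
  pad 2 to align 8 for inode
  inode at 56 (size 8, align 8) → ends 64
  total 64 bytes, alignment 8
packed(1) layout:
  offset at 0 (size 8, align 1) → ends 8
  crc at 8 (size 4, align 1) → ends 12
  mtime at 12 (size 8, align 1) → ends 20
  version at 20 (size 1, align 1) → ends 21
  size at 21 (size 4, align 1) → ends 25
  signature at 25 (size 20, align 1) → ends 45
  attrs at 45 (size 2, align 1) → ends 47
  inode at 47 (size 8, align 1) → ends 55
  total 55 bytes, alignment 1
64 − 55 = 9

9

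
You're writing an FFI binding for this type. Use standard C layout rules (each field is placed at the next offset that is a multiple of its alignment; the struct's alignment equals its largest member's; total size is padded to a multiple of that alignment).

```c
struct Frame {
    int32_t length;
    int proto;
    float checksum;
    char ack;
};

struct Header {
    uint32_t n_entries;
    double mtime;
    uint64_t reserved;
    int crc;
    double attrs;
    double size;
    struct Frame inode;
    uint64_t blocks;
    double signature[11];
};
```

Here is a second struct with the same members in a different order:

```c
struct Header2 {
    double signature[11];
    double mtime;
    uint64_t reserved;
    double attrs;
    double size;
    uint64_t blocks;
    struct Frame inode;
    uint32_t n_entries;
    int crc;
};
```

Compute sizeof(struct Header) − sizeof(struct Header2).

8

Frame: 0..4  length  (4B, 4-aligned); 4..8  proto  (4B, 4-aligned); 8..12  checksum  (4B, 4-aligned); 12..13  ack  (1B, 1-aligned); 13..16  -- tail padding (3B); sizeof = 16, alignof = 4
0..4  n_entries  (4B, 4-aligned)
4..8  -- padding (4B)
8..16  mtime  (8B, 8-aligned)
16..24  reserved  (8B, 8-aligned)
24..28  crc  (4B, 4-aligned)
28..32  -- padding (4B)
32..40  attrs  (8B, 8-aligned)
40..48  size  (8B, 8-aligned)
48..64  inode  (16B, 4-aligned)
64..72  blocks  (8B, 8-aligned)
72..160  signature  (88B, 8-aligned)
sizeof = 160, alignof = 8
— Header2 —
0..88  signature  (88B, 8-aligned)
88..96  mtime  (8B, 8-aligned)
96..104  reserved  (8B, 8-aligned)
104..112  attrs  (8B, 8-aligned)
112..120  size  (8B, 8-aligned)
120..128  blocks  (8B, 8-aligned)
128..144  inode  (16B, 4-aligned)
144..148  n_entries  (4B, 4-aligned)
148..152  crc  (4B, 4-aligned)
sizeof = 152, alignof = 8
160 − 152 = 8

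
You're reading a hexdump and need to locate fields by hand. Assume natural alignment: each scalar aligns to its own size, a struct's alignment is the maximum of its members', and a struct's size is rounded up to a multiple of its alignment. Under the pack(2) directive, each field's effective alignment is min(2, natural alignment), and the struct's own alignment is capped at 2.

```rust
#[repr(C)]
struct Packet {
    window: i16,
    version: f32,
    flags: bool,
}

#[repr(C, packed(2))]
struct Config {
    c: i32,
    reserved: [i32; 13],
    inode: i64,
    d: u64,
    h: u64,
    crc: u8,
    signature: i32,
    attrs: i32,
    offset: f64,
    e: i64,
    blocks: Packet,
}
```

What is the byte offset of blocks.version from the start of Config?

Packet: window at 0 (size 2, align 2) → ends 2; pad 2 to align 4 for version; version at 4 (size 4, align 4) → ends 8; flags at 8 (size 1, align 1) → ends 9; tail pad 3 to reach multiple of 4; total 12 bytes, alignment 4
c at 0 (size 4, align 2) → ends 4
reserved at 4 (size 52, align 2) → ends 56
inode at 56 (size 8, align 2) → ends 64
d at 64 (size 8, align 2) → ends 72
h at 72 (size 8, align 2) → ends 80
crc at 80 (size 1, align 1) → ends 81
pad 1 to align 2 for signature
signature at 82 (size 4, align 2) → ends 86
attrs at 86 (size 4, align 2) → ends 90
offset at 90 (size 8, align 2) → ends 98
e at 98 (size 8, align 2) → ends 106
blocks at 106 (size 12, align 2) → ends 118
within Packet: version at 4
106 + 4 = 110

110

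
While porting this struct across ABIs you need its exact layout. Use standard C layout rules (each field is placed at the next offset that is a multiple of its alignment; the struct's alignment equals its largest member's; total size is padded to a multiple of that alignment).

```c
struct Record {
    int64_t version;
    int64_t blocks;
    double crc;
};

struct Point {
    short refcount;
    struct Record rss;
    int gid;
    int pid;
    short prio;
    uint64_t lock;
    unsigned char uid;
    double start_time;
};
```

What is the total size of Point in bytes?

72 bytes

Record: @0: version [8B, align 8] → 8; @8: blocks [8B, align 8] → 16; @16: crc [8B, align 8] → 24; size 24, align 8
@0: refcount [2B, align 2] → 2
+6 pad (align 8)
@8: rss [24B, align 8] → 32
@32: gid [4B, align 4] → 36
@36: pid [4B, align 4] → 40
@40: prio [2B, align 2] → 42
+6 pad (align 8)
@48: lock [8B, align 8] → 56
@56: uid [1B, align 1] → 57
+7 pad (align 8)
@64: start_time [8B, align 8] → 72
size 72, align 8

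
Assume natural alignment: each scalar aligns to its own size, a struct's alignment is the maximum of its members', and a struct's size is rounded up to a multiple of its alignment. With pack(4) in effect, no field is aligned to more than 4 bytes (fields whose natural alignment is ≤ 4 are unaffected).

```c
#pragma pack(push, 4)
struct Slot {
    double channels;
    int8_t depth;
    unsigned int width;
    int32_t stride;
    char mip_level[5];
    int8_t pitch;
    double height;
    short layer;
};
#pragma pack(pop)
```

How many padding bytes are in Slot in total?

7

channels at 0 (size 8, align 4) → ends 8
depth at 8 (size 1, align 1) → ends 9
pad 3 to align 4 for width
width at 12 (size 4, align 4) → ends 16
stride at 16 (size 4, align 4) → ends 20
mip_level at 20 (size 5, align 1) → ends 25
pitch at 25 (size 1, align 1) → ends 26
pad 2 to align 4 for height
height at 28 (size 8, align 4) → ends 36
layer at 36 (size 2, align 2) → ends 38
tail pad 2 to reach multiple of 4
total 40 bytes, alignment 4
data bytes 33, size 40 → padding 7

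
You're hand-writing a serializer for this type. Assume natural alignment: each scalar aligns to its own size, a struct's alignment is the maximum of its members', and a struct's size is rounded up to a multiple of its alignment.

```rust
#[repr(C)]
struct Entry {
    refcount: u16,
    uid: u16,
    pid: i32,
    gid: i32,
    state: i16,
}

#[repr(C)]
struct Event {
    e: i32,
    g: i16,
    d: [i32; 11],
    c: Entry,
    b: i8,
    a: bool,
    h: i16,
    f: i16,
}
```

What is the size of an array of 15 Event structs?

Entry: 0..2  refcount  (2B, 2-aligned); 2..4  uid  (2B, 2-aligned); 4..8  pid  (4B, 4-aligned); 8..12  gid  (4B, 4-aligned); 12..14  state  (2B, 2-aligned); 14..16  -- tail padding (2B); sizeof = 16, alignof = 4
0..4  e  (4B, 4-aligned)
4..6  g  (2B, 2-aligned)
6..8  -- padding (2B)
8..52  d  (44B, 4-aligned)
52..68  c  (16B, 4-aligned)
68..69  b  (1B, 1-aligned)
69..70  a  (1B, 1-aligned)
70..72  h  (2B, 2-aligned)
72..74  f  (2B, 2-aligned)
74..76  -- tail padding (2B)
sizeof = 76, alignof = 4
array of 15: 15 × 76 = 1140

1140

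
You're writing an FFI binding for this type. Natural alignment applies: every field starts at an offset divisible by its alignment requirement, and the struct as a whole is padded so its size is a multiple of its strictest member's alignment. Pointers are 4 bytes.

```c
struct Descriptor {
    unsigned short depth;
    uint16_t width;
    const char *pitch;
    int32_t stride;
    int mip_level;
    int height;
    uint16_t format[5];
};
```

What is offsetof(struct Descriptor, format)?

0..2  depth  (2B, 2-aligned)
2..4  width  (2B, 2-aligned)
4..8  pitch  (4B, 4-aligned)
8..12  stride  (4B, 4-aligned)
12..16  mip_level  (4B, 4-aligned)
16..20  height  (4B, 4-aligned)
20..30  format  (10B, 2-aligned)

20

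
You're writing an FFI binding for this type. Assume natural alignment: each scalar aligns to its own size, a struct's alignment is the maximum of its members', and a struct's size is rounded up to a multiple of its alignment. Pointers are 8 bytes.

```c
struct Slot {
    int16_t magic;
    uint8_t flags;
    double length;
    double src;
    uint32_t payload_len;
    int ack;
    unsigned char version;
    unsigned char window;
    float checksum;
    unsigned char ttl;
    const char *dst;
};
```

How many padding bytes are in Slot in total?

0..2  magic  (2B, 2-aligned)
2..3  flags  (1B, 1-aligned)
3..8  -- padding (5B)
8..16  length  (8B, 8-aligned)
16..24  src  (8B, 8-aligned)
24..28  payload_len  (4B, 4-aligned)
28..32  ack  (4B, 4-aligned)
32..33  version  (1B, 1-aligned)
33..34  window  (1B, 1-aligned)
34..36  -- padding (2B)
36..40  checksum  (4B, 4-aligned)
40..41  ttl  (1B, 1-aligned)
41..48  -- padding (7B)
48..56  dst  (8B, 8-aligned)
sizeof = 56, alignof = 8
data bytes 42, size 56 → padding 14

14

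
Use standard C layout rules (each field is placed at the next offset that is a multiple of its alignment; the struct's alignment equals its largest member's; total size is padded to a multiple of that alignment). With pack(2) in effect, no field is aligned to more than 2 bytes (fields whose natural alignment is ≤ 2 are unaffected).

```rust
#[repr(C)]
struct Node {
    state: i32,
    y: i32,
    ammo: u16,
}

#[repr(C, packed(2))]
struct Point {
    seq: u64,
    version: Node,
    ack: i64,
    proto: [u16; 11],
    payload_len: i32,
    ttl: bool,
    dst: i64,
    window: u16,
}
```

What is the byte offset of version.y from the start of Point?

Node: 0..4  state  (4B, 4-aligned); 4..8  y  (4B, 4-aligned); 8..10  ammo  (2B, 2-aligned); 10..12  -- tail padding (2B); sizeof = 12, alignof = 4
0..8  seq  (8B, 2-aligned)
8..20  version  (12B, 2-aligned)
within Node: y at 4
8 + 4 = 12

12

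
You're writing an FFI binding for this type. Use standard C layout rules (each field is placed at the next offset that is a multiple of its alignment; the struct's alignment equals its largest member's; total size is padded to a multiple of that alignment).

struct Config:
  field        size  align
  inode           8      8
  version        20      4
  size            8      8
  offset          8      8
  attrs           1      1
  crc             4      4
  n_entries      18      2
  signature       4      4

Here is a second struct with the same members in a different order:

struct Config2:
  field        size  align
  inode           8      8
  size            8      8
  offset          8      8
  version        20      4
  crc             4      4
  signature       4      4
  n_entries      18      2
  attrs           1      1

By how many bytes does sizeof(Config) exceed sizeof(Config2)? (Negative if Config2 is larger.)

8

@0: inode [8B, align 8] → 8
@8: version [20B, align 4] → 28
+4 pad (align 8)
@32: size [8B, align 8] → 40
@40: offset [8B, align 8] → 48
@48: attrs [1B, align 1] → 49
+3 pad (align 4)
@52: crc [4B, align 4] → 56
@56: n_entries [18B, align 2] → 74
+2 pad (align 4)
@76: signature [4B, align 4] → 80
size 80, align 8
— Config2 —
@0: inode [8B, align 8] → 8
@8: size [8B, align 8] → 16
@16: offset [8B, align 8] → 24
@24: version [20B, align 4] → 44
@44: crc [4B, align 4] → 48
@48: signature [4B, align 4] → 52
@52: n_entries [18B, align 2] → 70
@70: attrs [1B, align 1] → 71
+1 tail pad (align 8)
size 72, align 8
80 − 72 = 8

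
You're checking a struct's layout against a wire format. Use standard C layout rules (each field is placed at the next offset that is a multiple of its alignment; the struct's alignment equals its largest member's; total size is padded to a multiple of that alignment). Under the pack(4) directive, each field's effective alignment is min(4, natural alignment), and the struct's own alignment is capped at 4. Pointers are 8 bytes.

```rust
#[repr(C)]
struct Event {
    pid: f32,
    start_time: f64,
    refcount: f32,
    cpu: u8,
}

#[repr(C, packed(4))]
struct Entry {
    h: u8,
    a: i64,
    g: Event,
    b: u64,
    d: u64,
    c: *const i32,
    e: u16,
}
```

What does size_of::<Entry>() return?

64 bytes

Event: @0: pid [4B, align 4] → 4; +4 pad (align 8); @8: start_time [8B, align 8] → 16; @16: refcount [4B, align 4] → 20; @20: cpu [1B, align 1] → 21; +3 tail pad (align 8); size 24, align 8
@0: h [1B, align 1] → 1
+3 pad (align 4)
@4: a [8B, align 4] → 12
@12: g [24B, align 4] → 36
@36: b [8B, align 4] → 44
@44: d [8B, align 4] → 52
@52: c [8B, align 4] → 60
@60: e [2B, align 2] → 62
+2 tail pad (align 4)
size 64, align 4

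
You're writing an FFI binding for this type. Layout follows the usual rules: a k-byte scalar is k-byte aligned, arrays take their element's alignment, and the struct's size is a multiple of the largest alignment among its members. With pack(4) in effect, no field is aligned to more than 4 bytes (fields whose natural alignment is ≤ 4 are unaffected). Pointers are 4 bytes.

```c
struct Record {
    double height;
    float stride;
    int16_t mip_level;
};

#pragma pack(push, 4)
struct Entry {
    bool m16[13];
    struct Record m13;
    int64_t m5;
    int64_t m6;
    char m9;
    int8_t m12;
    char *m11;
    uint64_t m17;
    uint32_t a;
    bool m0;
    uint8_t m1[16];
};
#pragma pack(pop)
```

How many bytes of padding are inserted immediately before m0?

Record: @0: height [8B, align 8] → 8; @8: stride [4B, align 4] → 12; @12: mip_level [2B, align 2] → 14; +2 tail pad (align 8); size 16, align 8
@0: m16 [13B, align 1] → 13
+3 pad (align 4)
@16: m13 [16B, align 4] → 32
@32: m5 [8B, align 4] → 40
@40: m6 [8B, align 4] → 48
@48: m9 [1B, align 1] → 49
@49: m12 [1B, align 1] → 50
+2 pad (align 4)
@52: m11 [4B, align 4] → 56
@56: m17 [8B, align 4] → 64
@64: a [4B, align 4] → 68
@68: m0 [1B, align 1] → 69

0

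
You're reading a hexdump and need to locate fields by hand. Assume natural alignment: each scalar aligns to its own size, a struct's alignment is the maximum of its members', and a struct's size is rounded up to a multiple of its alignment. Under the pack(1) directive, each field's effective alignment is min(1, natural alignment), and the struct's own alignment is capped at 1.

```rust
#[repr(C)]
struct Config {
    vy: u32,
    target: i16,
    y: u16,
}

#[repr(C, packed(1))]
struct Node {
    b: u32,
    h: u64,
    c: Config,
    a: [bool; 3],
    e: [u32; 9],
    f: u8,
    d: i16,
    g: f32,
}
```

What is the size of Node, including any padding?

66 bytes

Config: vy at 0 (size 4, align 4) → ends 4; target at 4 (size 2, align 2) → ends 6; y at 6 (size 2, align 2) → ends 8; total 8 bytes, alignment 4
b at 0 (size 4, align 1) → ends 4
h at 4 (size 8, align 1) → ends 12
c at 12 (size 8, align 1) → ends 20
a at 20 (size 3, align 1) → ends 23
e at 23 (size 36, align 1) → ends 59
f at 59 (size 1, align 1) → ends 60
d at 60 (size 2, align 1) → ends 62
g at 62 (size 4, align 1) → ends 66
total 66 bytes, alignment 1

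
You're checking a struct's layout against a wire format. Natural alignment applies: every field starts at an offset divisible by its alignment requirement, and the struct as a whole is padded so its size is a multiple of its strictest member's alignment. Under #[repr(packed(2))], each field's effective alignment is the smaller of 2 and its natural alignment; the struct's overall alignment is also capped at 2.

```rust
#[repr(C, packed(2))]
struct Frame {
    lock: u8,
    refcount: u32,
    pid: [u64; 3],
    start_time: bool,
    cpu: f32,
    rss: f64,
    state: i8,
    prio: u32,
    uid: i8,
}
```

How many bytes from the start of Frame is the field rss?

lock at 0 (size 1, align 1) → ends 1
pad 1 to align 2 for refcount
refcount at 2 (size 4, align 2) → ends 6
pid at 6 (size 24, align 2) → ends 30
start_time at 30 (size 1, align 1) → ends 31
pad 1 to align 2 for cpu
cpu at 32 (size 4, align 2) → ends 36
rss at 36 (size 8, align 2) → ends 44

36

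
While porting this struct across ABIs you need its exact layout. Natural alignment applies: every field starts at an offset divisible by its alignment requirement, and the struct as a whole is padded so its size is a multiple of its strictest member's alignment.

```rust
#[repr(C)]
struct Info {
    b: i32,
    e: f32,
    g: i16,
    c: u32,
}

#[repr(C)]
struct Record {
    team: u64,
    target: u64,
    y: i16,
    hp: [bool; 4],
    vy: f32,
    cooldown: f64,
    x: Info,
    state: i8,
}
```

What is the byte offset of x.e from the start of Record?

Info: 0..4  b  (4B, 4-aligned); 4..8  e  (4B, 4-aligned); 8..10  g  (2B, 2-aligned); 10..12  -- padding (2B); 12..16  c  (4B, 4-aligned); sizeof = 16, alignof = 4
0..8  team  (8B, 8-aligned)
8..16  target  (8B, 8-aligned)
16..18  y  (2B, 2-aligned)
18..22  hp  (4B, 1-aligned)
22..24  -- padding (2B)
24..28  vy  (4B, 4-aligned)
28..32  -- padding (4B)
32..40  cooldown  (8B, 8-aligned)
40..56  x  (16B, 4-aligned)
within Info: e at 4
40 + 4 = 44

44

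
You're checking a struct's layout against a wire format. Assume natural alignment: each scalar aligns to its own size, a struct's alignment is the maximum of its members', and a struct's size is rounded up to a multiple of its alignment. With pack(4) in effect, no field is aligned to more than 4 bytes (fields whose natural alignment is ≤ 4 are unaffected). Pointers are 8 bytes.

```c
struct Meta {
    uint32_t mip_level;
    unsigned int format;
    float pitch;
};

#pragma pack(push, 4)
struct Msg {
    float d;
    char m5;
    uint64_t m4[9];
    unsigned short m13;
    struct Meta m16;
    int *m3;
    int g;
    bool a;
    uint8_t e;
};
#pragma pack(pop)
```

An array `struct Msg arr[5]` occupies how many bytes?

560

Meta: mip_level at 0 (size 4, align 4) → ends 4; format at 4 (size 4, align 4) → ends 8; pitch at 8 (size 4, align 4) → ends 12; total 12 bytes, alignment 4
d at 0 (size 4, align 4) → ends 4
m5 at 4 (size 1, align 1) → ends 5
pad 3 to align 4 for m4
m4 at 8 (size 72, align 4) → ends 80
m13 at 80 (size 2, align 2) → ends 82
pad 2 to align 4 for m16
m16 at 84 (size 12, align 4) → ends 96
m3 at 96 (size 8, align 4) → ends 104
g at 104 (size 4, align 4) → ends 108
a at 108 (size 1, align 1) → ends 109
e at 109 (size 1, align 1) → ends 110
tail pad 2 to reach multiple of 4
total 112 bytes, alignment 4
array of 5: 5 × 112 = 560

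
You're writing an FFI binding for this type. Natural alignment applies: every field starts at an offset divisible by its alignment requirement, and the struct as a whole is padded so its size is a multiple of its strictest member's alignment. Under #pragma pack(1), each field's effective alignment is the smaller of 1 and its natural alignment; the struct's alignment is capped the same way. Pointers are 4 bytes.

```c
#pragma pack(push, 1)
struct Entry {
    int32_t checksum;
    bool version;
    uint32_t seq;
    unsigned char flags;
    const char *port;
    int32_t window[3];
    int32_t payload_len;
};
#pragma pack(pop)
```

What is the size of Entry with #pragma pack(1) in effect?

0..4  checksum  (4B, 1-aligned)
4..5  version  (1B, 1-aligned)
5..9  seq  (4B, 1-aligned)
9..10  flags  (1B, 1-aligned)
10..14  port  (4B, 1-aligned)
14..26  window  (12B, 1-aligned)
26..30  payload_len  (4B, 1-aligned)
sizeof = 30, alignof = 1

30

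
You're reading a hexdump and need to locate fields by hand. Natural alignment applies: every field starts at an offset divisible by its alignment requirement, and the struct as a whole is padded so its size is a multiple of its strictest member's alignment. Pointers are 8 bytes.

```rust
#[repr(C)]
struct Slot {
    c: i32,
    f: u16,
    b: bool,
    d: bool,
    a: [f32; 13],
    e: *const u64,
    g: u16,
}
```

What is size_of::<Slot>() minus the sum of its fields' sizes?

0..4  c  (4B, 4-aligned)
4..6  f  (2B, 2-aligned)
6..7  b  (1B, 1-aligned)
7..8  d  (1B, 1-aligned)
8..60  a  (52B, 4-aligned)
60..64  -- padding (4B)
64..72  e  (8B, 8-aligned)
72..74  g  (2B, 2-aligned)
74..80  -- tail padding (6B)
sizeof = 80, alignof = 8
data bytes 70, size 80 → padding 10

10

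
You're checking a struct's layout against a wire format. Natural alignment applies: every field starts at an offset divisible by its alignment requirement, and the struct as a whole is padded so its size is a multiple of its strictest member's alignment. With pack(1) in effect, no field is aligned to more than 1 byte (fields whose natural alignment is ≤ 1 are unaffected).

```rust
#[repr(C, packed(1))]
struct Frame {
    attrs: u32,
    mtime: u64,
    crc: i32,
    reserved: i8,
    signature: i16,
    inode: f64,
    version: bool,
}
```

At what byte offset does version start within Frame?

27

@0: attrs [4B, align 1] → 4
@4: mtime [8B, align 1] → 12
@12: crc [4B, align 1] → 16
@16: reserved [1B, align 1] → 17
@17: signature [2B, align 1] → 19
@19: inode [8B, align 1] → 27
@27: version [1B, align 1] → 28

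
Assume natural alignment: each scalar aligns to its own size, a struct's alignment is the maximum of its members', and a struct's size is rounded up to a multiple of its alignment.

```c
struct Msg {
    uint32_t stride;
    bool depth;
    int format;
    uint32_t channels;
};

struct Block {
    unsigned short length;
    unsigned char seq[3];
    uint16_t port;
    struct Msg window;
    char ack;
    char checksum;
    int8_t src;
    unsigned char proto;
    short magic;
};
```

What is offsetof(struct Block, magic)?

28

Msg: stride at 0 (size 4, align 4) → ends 4; depth at 4 (size 1, align 1) → ends 5; pad 3 to align 4 for format; format at 8 (size 4, align 4) → ends 12; channels at 12 (size 4, align 4) → ends 16; total 16 bytes, alignment 4
length at 0 (size 2, align 2) → ends 2
seq at 2 (size 3, align 1) → ends 5
pad 1 to align 2 for port
port at 6 (size 2, align 2) → ends 8
window at 8 (size 16, align 4) → ends 24
ack at 24 (size 1, align 1) → ends 25
checksum at 25 (size 1, align 1) → ends 26
src at 26 (size 1, align 1) → ends 27
proto at 27 (size 1, align 1) → ends 28
magic at 28 (size 2, align 2) → ends 30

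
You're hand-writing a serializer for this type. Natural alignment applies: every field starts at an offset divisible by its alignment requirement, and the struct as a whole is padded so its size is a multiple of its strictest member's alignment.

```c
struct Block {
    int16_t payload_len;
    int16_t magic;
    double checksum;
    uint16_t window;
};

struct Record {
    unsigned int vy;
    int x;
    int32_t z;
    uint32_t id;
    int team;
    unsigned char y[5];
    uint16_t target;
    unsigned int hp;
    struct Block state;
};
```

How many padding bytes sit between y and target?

1

Block: 0..2  payload_len  (2B, 2-aligned); 2..4  magic  (2B, 2-aligned); 4..8  -- padding (4B); 8..16  checksum  (8B, 8-aligned); 16..18  window  (2B, 2-aligned); 18..24  -- tail padding (6B); sizeof = 24, alignof = 8
0..4  vy  (4B, 4-aligned)
4..8  x  (4B, 4-aligned)
8..12  z  (4B, 4-aligned)
12..16  id  (4B, 4-aligned)
16..20  team  (4B, 4-aligned)
20..25  y  (5B, 1-aligned)
25..26  -- padding (1B)
26..28  target  (2B, 2-aligned)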